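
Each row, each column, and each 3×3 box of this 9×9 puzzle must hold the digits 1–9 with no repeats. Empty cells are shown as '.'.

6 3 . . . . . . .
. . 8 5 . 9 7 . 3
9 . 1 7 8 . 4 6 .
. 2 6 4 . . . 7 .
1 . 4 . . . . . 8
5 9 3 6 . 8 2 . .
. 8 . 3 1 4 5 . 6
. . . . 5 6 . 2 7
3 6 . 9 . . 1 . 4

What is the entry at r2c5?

6

r2c2 = 4: row 2 has {3,5,7,8,9}; col 2 has {2,3,6,8,9}; box has {1,3,6,8,9} → only 4 remains.
r2c8 = 1: row 2 has {3,4,5,7,8,9}; col 8 has {2,6,7}; box has {3,4,6,7} → only 1 remains.
r3c2 = 5: row 3 has {1,4,6,7,8,9}; col 2 has {2,3,4,6,8,9}; box has {1,3,4,6,8,9} → only 5 remains.
r3c9 = 2: row 3 has {1,4,5,6,7,8,9}; col 9 has {3,4,6,7,8}; box has {1,3,4,6,7} → only 2 remains.
r4c1 = 8: row 4 has {2,4,6,7}; col 1 has {1,3,5,6,9}; box has {1,2,3,4,5,6,9} → only 8 remains.
r5c2 = 7: row 5 has {1,4,8}; col 2 has {2,3,4,5,6,8,9}; box has {1,2,3,4,5,6,8,9} → only 7 remains.
r5c4 = 2: row 5 has {1,4,7,8}; col 4 has {3,4,5,6,7,9}; box has {4,6,8} → only 2 remains.
r6c5 = 7: row 6 has {2,3,5,6,8,9}; col 5 has {1,5,8}; box has {2,4,6,8} → only 7 remains.
r6c8 = 4: row 6 has {2,3,5,6,7,8,9}; col 8 has {1,2,6,7}; box has {2,7,8} → only 4 remains.
r6c9 = 1: row 6 has {2,3,4,5,6,7,8,9}; col 9 has {2,3,4,6,7,8}; box has {2,4,7,8} → only 1 remains.
r7c8 = 9: row 7 has {1,3,4,5,6,8}; col 8 has {1,2,4,6,7}; box has {1,2,4,5,6,7} → only 9 remains.
r8c1 = 4: row 8 has {2,5,6,7}; col 1 has {1,3,5,6,8,9}; box has {3,6,8} → only 4 remains.
r8c2 = 1: row 8 has {2,4,5,6,7}; col 2 has {2,3,4,5,6,7,8,9}; box has {3,4,6,8} → only 1 remains.
r8c3 = 9: row 8 has {1,2,4,5,6,7}; col 3 has {1,3,4,6,8}; box has {1,3,4,6,8} → only 9 remains.
r8c4 = 8: row 8 has {1,2,4,5,6,7,9}; col 4 has {2,3,4,5,6,7,9}; box has {1,3,4,5,6,9} → only 8 remains.
r8c7 = 3: row 8 has {1,2,4,5,6,7,8,9}; col 7 has {1,2,4,5,7}; box has {1,2,4,5,6,7,9} → only 3 remains.
r9c5 = 2: row 9 has {1,3,4,6,9}; col 5 has {1,5,7,8}; box has {1,3,4,5,6,8,9} → only 2 remains.
r9c6 = 7: row 9 has {1,2,3,4,6,9}; col 6 has {4,6,8,9}; box has {1,2,3,4,5,6,8,9} → only 7 remains.
r9c8 = 8: row 9 has {1,2,3,4,6,7,9}; col 8 has {1,2,4,6,7,9}; box has {1,2,3,4,5,6,7,9} → only 8 remains.
r1c4 = 1: row 1 has {3,6}; col 4 has {2,3,4,5,6,7,8,9}; box has {5,7,8,9} → only 1 remains.
r1c5 = 4: row 1 has {1,3,6}; col 5 has {1,2,5,7,8}; box has {1,5,7,8,9} → only 4 remains.
r1c6 = 2: row 1 has {1,3,4,6}; col 6 has {4,6,7,8,9}; box has {1,4,5,7,8,9} → only 2 remains.
r1c8 = 5: row 1 has {1,2,3,4,6}; col 8 has {1,2,4,6,7,8,9}; box has {1,2,3,4,6,7} → only 5 remains.
r1c9 = 9: row 1 has {1,2,3,4,5,6}; col 9 has {1,2,3,4,6,7,8}; box has {1,2,3,4,5,6,7} → only 9 remains.
r2c1 = 2: row 2 has {1,3,4,5,7,8,9}; col 1 has {1,3,4,5,6,8,9}; box has {1,3,4,5,6,8,9} → only 2 remains.
r2c5 = 6: row 2 has {1,2,3,4,5,7,8,9}; col 5 has {1,2,4,5,7,8}; box has {1,2,4,5,7,8,9} → only 6 remains.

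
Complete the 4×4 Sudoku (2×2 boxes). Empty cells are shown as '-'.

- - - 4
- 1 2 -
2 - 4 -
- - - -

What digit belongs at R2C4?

3

R1C1 = 3 (sole candidate).
R1C2 = 2 (sole candidate).
R1C3 = 1 (sole candidate).
R2C1 = 4 (sole candidate).
R2C4 = 3: row 2 has {1,2,4}; col 4 has {4}; box has {1,2,4} → only 3 remains.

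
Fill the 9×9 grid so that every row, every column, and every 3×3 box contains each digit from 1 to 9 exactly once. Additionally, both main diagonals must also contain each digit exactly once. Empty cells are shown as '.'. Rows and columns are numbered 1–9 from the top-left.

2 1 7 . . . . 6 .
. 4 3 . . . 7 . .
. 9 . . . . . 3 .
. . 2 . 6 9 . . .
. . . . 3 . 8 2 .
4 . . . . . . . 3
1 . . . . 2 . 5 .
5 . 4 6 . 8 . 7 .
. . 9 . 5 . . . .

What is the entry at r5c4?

r8c2 = 2: row 8 has {4,5,6,7,8}; col 2 has {1,4,9}; box has {1,4,5,9}; anti-diagonal has {3,9} → only 2 remains.
r6c5 = 2: in row 6, 2 can only go here (every other open cell in that row sees a 2).
r8c7 = 3: in row 8, 3 can only go here (every other open cell in that row sees a 3).
r9c7 = 2: in row 9, 2 can only go here (every other open cell in that row sees a 2).
r4c1 = 3: in column 1, 3 can only go here (every other open cell in that column sees a 3).
r5c1 = 9: in column 1, 9 can only go here (every other open cell in that column sees a 9).
r9c1 = 7: in column 1, 7 can only go here (every other open cell in that column sees a 7).
r6c2 = 7: in row 6, 7 can only go here (every other open cell in that row sees a 7).
r4c9 = 7: in row 4, 7 can only go here (every other open cell in that row sees a 7).
r6c8 = 9: in column 8, 9 can only go here (every other open cell in that column sees a 9).
r3c3 = 5: in box 1, 5 can only go here (every other open cell in that box sees a 5).
r6c6 = 1: row 6 has {2,3,4,7,9}; col 6 has {2,8,9}; box has {2,3,6,9}; main diagonal has {2,3,4,5,7} → only 1 remains.
r4c4 = 8: row 4 has {2,3,6,7,9}; col 4 has {6}; box has {1,2,3,6,9}; main diagonal has {1,2,3,4,5,7} → only 8 remains.
r6c4 = 5: row 6 has {1,2,3,4,7,9}; col 4 has {6,8}; box has {1,2,3,6,8,9}; anti-diagonal has {2,3,7,9} → only 5 remains.
r6c7 = 6: row 6 has {1,2,3,4,5,7,9}; col 7 has {2,3,7,8}; box has {2,3,7,8,9} → only 6 remains.
r7c7 = 9: row 7 has {1,2,5}; col 7 has {2,3,6,7,8}; box has {2,3,5,7}; main diagonal has {1,2,3,4,5,7,8} → only 9 remains.
r8c9 = 1: row 8 has {2,3,4,5,6,7,8}; col 9 has {3,7}; box has {2,3,5,7,9} → only 1 remains.
r9c9 = 6: row 9 has {2,5,7,9}; col 9 has {1,3,7}; box has {1,2,3,5,7,9}; main diagonal has {1,2,3,4,5,7,8,9} → only 6 remains.
r4c2 = 5: row 4 has {2,3,6,7,8,9}; col 2 has {1,2,4,7,9}; box has {2,3,4,7,9} → only 5 remains.
r5c2 = 6: row 5 has {2,3,8,9}; col 2 has {1,2,4,5,7,9}; box has {2,3,4,5,7,9} → only 6 remains.
r5c3 = 1: row 5 has {2,3,6,8,9}; col 3 has {2,3,4,5,7,9}; box has {2,3,4,5,6,7,9} → only 1 remains.
r6c3 = 8: row 6 has {1,2,3,4,5,6,7,9}; col 3 has {1,2,3,4,5,7,9}; box has {1,2,3,4,5,6,7,9} → only 8 remains.
r7c3 = 6: row 7 has {1,2,5,9}; col 3 has {1,2,3,4,5,7,8,9}; box has {1,2,4,5,7,9}; anti-diagonal has {2,3,5,7,9} → only 6 remains.
r8c5 = 9: row 8 has {1,2,3,4,5,6,7,8}; col 5 has {2,3,5,6}; box has {2,5,6,8} → only 9 remains.
r1c4 = 9: in row 1, 9 can only go here (every other open cell in that row sees a 9).
r1c6 = 3: in row 1, 3 can only go here (every other open cell in that row sees a 3).
r9c6 = 4: row 9 has {2,5,6,7,9}; col 6 has {1,2,3,8,9}; box has {2,5,6,8,9} → only 4 remains.
r9c8 = 8: row 9 has {2,4,5,6,7,9}; col 8 has {2,3,5,6,7,9}; box has {1,2,3,5,6,7,9} → only 8 remains.
r2c8 = 1: row 2 has {3,4,7}; col 8 has {2,3,5,6,7,8,9}; box has {3,6,7}; anti-diagonal has {2,3,5,6,7,9} → only 1 remains.
r3c7 = 4: row 3 has {3,5,9}; col 7 has {2,3,6,7,8,9}; box has {1,3,6,7}; anti-diagonal has {1,2,3,5,6,7,9} → only 4 remains.
r4c7 = 1: row 4 has {2,3,5,6,7,8,9}; col 7 has {2,3,4,6,7,8,9}; box has {2,3,6,7,8,9} → only 1 remains.
r4c8 = 4: row 4 has {1,2,3,5,6,7,8,9}; col 8 has {1,2,3,5,6,7,8,9}; box has {1,2,3,6,7,8,9} → only 4 remains.
r5c6 = 7: row 5 has {1,2,3,6,8,9}; col 6 has {1,2,3,4,8,9}; box has {1,2,3,5,6,8,9} → only 7 remains.
r5c9 = 5: row 5 has {1,2,3,6,7,8,9}; col 9 has {1,3,6,7}; box has {1,2,3,4,6,7,8,9} → only 5 remains.
r7c5 = 7: row 7 has {1,2,5,6,9}; col 5 has {2,3,5,6,9}; box has {2,4,5,6,8,9} → only 7 remains.
r7c9 = 4: row 7 has {1,2,5,6,7,9}; col 9 has {1,3,5,6,7}; box has {1,2,3,5,6,7,8,9} → only 4 remains.
r9c2 = 3: row 9 has {2,4,5,6,7,8,9}; col 2 has {1,2,4,5,6,7,9}; box has {1,2,4,5,6,7,9} → only 3 remains.
r9c4 = 1: row 9 has {2,3,4,5,6,7,8,9}; col 4 has {5,6,8,9}; box has {2,4,5,6,7,8,9} → only 1 remains.
r1c7 = 5: row 1 has {1,2,3,6,7,9}; col 7 has {1,2,3,4,6,7,8,9}; box has {1,3,4,6,7} → only 5 remains.
r1c9 = 8: row 1 has {1,2,3,5,6,7,9}; col 9 has {1,3,4,5,6,7}; box has {1,3,4,5,6,7}; anti-diagonal has {1,2,3,4,5,6,7,9} → only 8 remains.
r2c4 = 2: row 2 has {1,3,4,7}; col 4 has {1,5,6,8,9}; box has {3,9} → only 2 remains.
r2c5 = 8: row 2 has {1,2,3,4,7}; col 5 has {2,3,5,6,7,9}; box has {2,3,9} → only 8 remains.
r2c9 = 9: row 2 has {1,2,3,4,7,8}; col 9 has {1,3,4,5,6,7,8}; box has {1,3,4,5,6,7,8} → only 9 remains.
r3c4 = 7: row 3 has {3,4,5,9}; col 4 has {1,2,5,6,8,9}; box has {2,3,8,9} → only 7 remains.
r3c5 = 1: row 3 has {3,4,5,7,9}; col 5 has {2,3,5,6,7,8,9}; box has {2,3,7,8,9} → only 1 remains.
r3c6 = 6: row 3 has {1,3,4,5,7,9}; col 6 has {1,2,3,4,7,8,9}; box has {1,2,3,7,8,9} → only 6 remains.
r3c9 = 2: row 3 has {1,3,4,5,6,7,9}; col 9 has {1,3,4,5,6,7,8,9}; box has {1,3,4,5,6,7,8,9} → only 2 remains.
r5c4 = 4: row 5 has {1,2,3,5,6,7,8,9}; col 4 has {1,2,5,6,7,8,9}; box has {1,2,3,5,6,7,8,9} → only 4 remains.

4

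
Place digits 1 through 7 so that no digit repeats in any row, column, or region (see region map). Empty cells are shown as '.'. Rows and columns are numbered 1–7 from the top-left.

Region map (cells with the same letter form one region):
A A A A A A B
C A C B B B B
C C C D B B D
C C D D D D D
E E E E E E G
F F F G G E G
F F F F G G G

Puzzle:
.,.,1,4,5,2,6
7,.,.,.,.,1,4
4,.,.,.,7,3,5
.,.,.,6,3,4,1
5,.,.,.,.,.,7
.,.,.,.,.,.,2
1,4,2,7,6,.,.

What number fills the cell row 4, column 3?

row 1, column 1 = 3: row 1 has {1,2,4,5,6}; col 1 has {1,4,5,7}; region has {1,2,4,5} → only 3 remains.
row 1, column 2 = 7: row 1 has {1,2,3,4,5,6}; col 2 has {4}; region has {1,2,3,4,5} → only 7 remains.
row 2, column 2 = 6: row 2 has {1,4,7}; col 2 has {4,7}; region has {1,2,3,4,5,7} → only 6 remains.
row 2, column 5 = 2: row 2 has {1,4,6,7}; col 5 has {3,5,6,7}; region has {1,3,4,6,7} → only 2 remains.
row 3, column 3 = 6: row 3 has {3,4,5,7}; col 3 has {1,2}; region has {4,7} → only 6 remains.
row 3, column 4 = 2: row 3 has {3,4,5,6,7}; col 4 has {4,6,7}; region has {1,3,4,5,6} → only 2 remains.
row 4, column 1 = 2: row 4 has {1,3,4,6}; col 1 has {1,3,4,5,7}; region has {4,6,7} → only 2 remains.
row 4, column 2 = 5: row 4 has {1,2,3,4,6}; col 2 has {4,6,7}; region has {2,4,6,7} → only 5 remains.
row 4, column 3 = 7: row 4 has {1,2,3,4,5,6}; col 3 has {1,2,6}; region has {1,2,3,4,5,6} → only 7 remains.

7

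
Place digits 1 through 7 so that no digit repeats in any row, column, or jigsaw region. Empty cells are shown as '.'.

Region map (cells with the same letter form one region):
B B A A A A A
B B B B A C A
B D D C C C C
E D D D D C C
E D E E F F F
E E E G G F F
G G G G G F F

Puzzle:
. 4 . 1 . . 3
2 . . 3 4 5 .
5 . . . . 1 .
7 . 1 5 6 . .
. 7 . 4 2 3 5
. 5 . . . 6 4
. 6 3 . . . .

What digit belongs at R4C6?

R1C1 = 6: row 1 has {1,3,4}; col 1 has {2,5,7}; region has {2,3,4,5} → only 6 remains.
R2C2 = 1: row 2 has {2,3,4,5}; col 2 has {4,5,6,7}; region has {2,3,4,5,6} → only 1 remains.
R2C3 = 7: row 2 has {1,2,3,4,5}; col 3 has {1,3}; region has {1,2,3,4,5,6} → only 7 remains.
R2C7 = 6: row 2 has {1,2,3,4,5,7}; col 7 has {3,4,5}; region has {1,3,4} → only 6 remains.
R4C7 = 2: row 4 has {1,5,6,7}; col 7 has {3,4,5,6}; region has {1,5} → only 2 remains.
R5C1 = 1: row 5 has {2,3,4,5,7}; col 1 has {2,5,6,7}; region has {4,5,7} → only 1 remains.
R5C3 = 6: row 5 has {1,2,3,4,5,7}; col 3 has {1,3,7}; region has {1,4,5,7} → only 6 remains.
R6C1 = 3: row 6 has {4,5,6}; col 1 has {1,2,5,6,7}; region has {1,4,5,6,7} → only 3 remains.
R6C3 = 2: row 6 has {3,4,5,6}; col 3 has {1,3,6,7}; region has {1,3,4,5,6,7} → only 2 remains.
R6C4 = 7: row 6 has {2,3,4,5,6}; col 4 has {1,3,4,5}; region has {3,6} → only 7 remains.
R6C5 = 1: row 6 has {2,3,4,5,6,7}; col 5 has {2,4,6}; region has {3,6,7} → only 1 remains.
R7C1 = 4: row 7 has {3,6}; col 1 has {1,2,3,5,6,7}; region has {1,3,6,7} → only 4 remains.
R7C4 = 2: row 7 has {3,4,6}; col 4 has {1,3,4,5,7}; region has {1,3,4,6,7} → only 2 remains.
R7C5 = 5: row 7 has {2,3,4,6}; col 5 has {1,2,4,6}; region has {1,2,3,4,6,7} → only 5 remains.
R7C6 = 7: row 7 has {2,3,4,5,6}; col 6 has {1,3,5,6}; region has {2,3,4,5,6} → only 7 remains.
R7C7 = 1: row 7 has {2,3,4,5,6,7}; col 7 has {2,3,4,5,6}; region has {2,3,4,5,6,7} → only 1 remains.
R1C3 = 5: row 1 has {1,3,4,6}; col 3 has {1,2,3,6,7}; region has {1,3,4,6} → only 5 remains.
R1C5 = 7: row 1 has {1,3,4,5,6}; col 5 has {1,2,4,5,6}; region has {1,3,4,5,6} → only 7 remains.
R1C6 = 2: row 1 has {1,3,4,5,6,7}; col 6 has {1,3,5,6,7}; region has {1,3,4,5,6,7} → only 2 remains.
R3C3 = 4: row 3 has {1,5}; col 3 has {1,2,3,5,6,7}; region has {1,5,6,7} → only 4 remains.
R3C4 = 6: row 3 has {1,4,5}; col 4 has {1,2,3,4,5,7}; region has {1,2,5} → only 6 remains.
R3C5 = 3: row 3 has {1,4,5,6}; col 5 has {1,2,4,5,6,7}; region has {1,2,5,6} → only 3 remains.
R3C7 = 7: row 3 has {1,3,4,5,6}; col 7 has {1,2,3,4,5,6}; region has {1,2,3,5,6} → only 7 remains.
R4C2 = 3: row 4 has {1,2,5,6,7}; col 2 has {1,4,5,6,7}; region has {1,4,5,6,7} → only 3 remains.
R4C6 = 4: row 4 has {1,2,3,5,6,7}; col 6 has {1,2,3,5,6,7}; region has {1,2,3,5,6,7} → only 4 remains.

4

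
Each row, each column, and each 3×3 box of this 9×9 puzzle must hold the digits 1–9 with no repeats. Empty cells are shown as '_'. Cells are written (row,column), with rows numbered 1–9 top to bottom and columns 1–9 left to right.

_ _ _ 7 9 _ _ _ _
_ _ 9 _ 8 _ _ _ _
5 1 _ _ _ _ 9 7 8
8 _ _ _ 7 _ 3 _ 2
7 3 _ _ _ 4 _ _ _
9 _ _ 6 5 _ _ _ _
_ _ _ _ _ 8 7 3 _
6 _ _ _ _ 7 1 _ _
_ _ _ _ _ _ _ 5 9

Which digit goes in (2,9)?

5

(8,9) = 4: row 8 has {1,6,7}; col 9 has {2,8,9}; box has {1,3,5,7,9} → only 4 remains.
(7,9) = 6: row 7 has {3,7,8}; col 9 has {2,4,8,9}; box has {1,3,4,5,7,9} → only 6 remains.
(2,2) = 7: in row 2, 7 can only go here (every other open cell in that row sees a 7).
(6,6) = 3: in row 6, 3 can only go here (every other open cell in that row sees a 3).
(6,9) = 7: in row 6, 7 can only go here (every other open cell in that row sees a 7).
(9,3) = 7: in row 9, 7 can only go here (every other open cell in that row sees a 7).
(5,4) = 8: in column 4, 8 can only go here (every other open cell in that column sees an 8).
(5,8) = 9: in row 5, 9 can only go here (every other open cell in that row sees a 9).
(4,6) = 9: in column 6, 9 can only go here (every other open cell in that column sees a 9).
(4,4) = 1: row 4 has {2,3,7,8,9}; col 4 has {6,7,8}; box has {3,4,5,6,7,8,9} → only 1 remains.
(5,5) = 2: row 5 has {3,4,7,8,9}; col 5 has {5,7,8,9}; box has {1,3,4,5,6,7,8,9} → only 2 remains.
(8,5) = 3: row 8 has {1,4,6,7}; col 5 has {2,5,7,8,9}; box has {7,8} → only 3 remains.
(9,1) = 3: in row 9, 3 can only go here (every other open cell in that row sees a 3).
(7,1) = 1: in column 1, 1 can only go here (every other open cell in that column sees a 1).
(7,5) = 4: row 7 has {1,3,6,7,8}; col 5 has {2,3,5,7,8,9}; box has {3,7,8} → only 4 remains.
(9,4) = 2: row 9 has {3,5,7,9}; col 4 has {1,6,7,8}; box has {3,4,7,8} → only 2 remains.
(9,7) = 8: row 9 has {2,3,5,7,9}; col 7 has {1,3,7,9}; box has {1,3,4,5,6,7,9} → only 8 remains.
(3,5) = 6: row 3 has {1,5,7,8,9}; col 5 has {2,3,4,5,7,8,9}; box has {7,8,9} → only 6 remains.
(3,6) = 2: row 3 has {1,5,6,7,8,9}; col 6 has {3,4,7,8,9}; box has {6,7,8,9} → only 2 remains.
(6,7) = 4: row 6 has {3,5,6,7,9}; col 7 has {1,3,7,8,9}; box has {2,3,7,9} → only 4 remains.
(8,8) = 2: row 8 has {1,3,4,6,7}; col 8 has {3,5,7,9}; box has {1,3,4,5,6,7,8,9} → only 2 remains.
(9,2) = 4: row 9 has {2,3,5,7,8,9}; col 2 has {1,3,7}; box has {1,3,6,7} → only 4 remains.
(9,5) = 1: row 9 has {2,3,4,5,7,8,9}; col 5 has {2,3,4,5,6,7,8,9}; box has {2,3,4,7,8} → only 1 remains.
(9,6) = 6: row 9 has {1,2,3,4,5,7,8,9}; col 6 has {2,3,4,7,8,9}; box has {1,2,3,4,7,8} → only 6 remains.
(4,8) = 6: row 4 has {1,2,3,7,8,9}; col 8 has {2,3,5,7,9}; box has {2,3,4,7,9} → only 6 remains.
(5,7) = 5: row 5 has {2,3,4,7,8,9}; col 7 has {1,3,4,7,8,9}; box has {2,3,4,6,7,9} → only 5 remains.
(5,9) = 1: row 5 has {2,3,4,5,7,8,9}; col 9 has {2,4,6,7,8,9}; box has {2,3,4,5,6,7,9} → only 1 remains.
(6,2) = 2: row 6 has {3,4,5,6,7,9}; col 2 has {1,3,4,7}; box has {3,7,8,9} → only 2 remains.
(6,3) = 1: row 6 has {2,3,4,5,6,7,9}; col 3 has {7,9}; box has {2,3,7,8,9} → only 1 remains.
(6,8) = 8: row 6 has {1,2,3,4,5,6,7,9}; col 8 has {2,3,5,6,7,9}; box has {1,2,3,4,5,6,7,9} → only 8 remains.
(4,2) = 5: row 4 has {1,2,3,6,7,8,9}; col 2 has {1,2,3,4,7}; box has {1,2,3,7,8,9} → only 5 remains.
(4,3) = 4: row 4 has {1,2,3,5,6,7,8,9}; col 3 has {1,7,9}; box has {1,2,3,5,7,8,9} → only 4 remains.
(5,3) = 6: row 5 has {1,2,3,4,5,7,8,9}; col 3 has {1,4,7,9}; box has {1,2,3,4,5,7,8,9} → only 6 remains.
(7,2) = 9: row 7 has {1,3,4,6,7,8}; col 2 has {1,2,3,4,5,7}; box has {1,3,4,6,7} → only 9 remains.
(7,4) = 5: row 7 has {1,3,4,6,7,8,9}; col 4 has {1,2,6,7,8}; box has {1,2,3,4,6,7,8} → only 5 remains.
(8,2) = 8: row 8 has {1,2,3,4,6,7}; col 2 has {1,2,3,4,5,7,9}; box has {1,3,4,6,7,9} → only 8 remains.
(8,3) = 5: row 8 has {1,2,3,4,6,7,8}; col 3 has {1,4,6,7,9}; box has {1,3,4,6,7,8,9} → only 5 remains.
(8,4) = 9: row 8 has {1,2,3,4,5,6,7,8}; col 4 has {1,2,5,6,7,8}; box has {1,2,3,4,5,6,7,8} → only 9 remains.
(1,2) = 6: row 1 has {7,9}; col 2 has {1,2,3,4,5,7,8,9}; box has {1,5,7,9} → only 6 remains.
(1,7) = 2: row 1 has {6,7,9}; col 7 has {1,3,4,5,7,8,9}; box has {7,8,9} → only 2 remains.
(2,7) = 6: row 2 has {7,8,9}; col 7 has {1,2,3,4,5,7,8,9}; box has {2,7,8,9} → only 6 remains.
(3,3) = 3: row 3 has {1,2,5,6,7,8,9}; col 3 has {1,4,5,6,7,9}; box has {1,5,6,7,9} → only 3 remains.
(3,4) = 4: row 3 has {1,2,3,5,6,7,8,9}; col 4 has {1,2,5,6,7,8,9}; box has {2,6,7,8,9} → only 4 remains.
(7,3) = 2: row 7 has {1,3,4,5,6,7,8,9}; col 3 has {1,3,4,5,6,7,9}; box has {1,3,4,5,6,7,8,9} → only 2 remains.
(1,1) = 4: row 1 has {2,6,7,9}; col 1 has {1,3,5,6,7,8,9}; box has {1,3,5,6,7,9} → only 4 remains.
(1,3) = 8: row 1 has {2,4,6,7,9}; col 3 has {1,2,3,4,5,6,7,9}; box has {1,3,4,5,6,7,9} → only 8 remains.
(1,8) = 1: row 1 has {2,4,6,7,8,9}; col 8 has {2,3,5,6,7,8,9}; box has {2,6,7,8,9} → only 1 remains.
(2,1) = 2: row 2 has {6,7,8,9}; col 1 has {1,3,4,5,6,7,8,9}; box has {1,3,4,5,6,7,8,9} → only 2 remains.
(2,4) = 3: row 2 has {2,6,7,8,9}; col 4 has {1,2,4,5,6,7,8,9}; box has {2,4,6,7,8,9} → only 3 remains.
(2,8) = 4: row 2 has {2,3,6,7,8,9}; col 8 has {1,2,3,5,6,7,8,9}; box has {1,2,6,7,8,9} → only 4 remains.
(2,9) = 5: row 2 has {2,3,4,6,7,8,9}; col 9 has {1,2,4,6,7,8,9}; box has {1,2,4,6,7,8,9} → only 5 remains.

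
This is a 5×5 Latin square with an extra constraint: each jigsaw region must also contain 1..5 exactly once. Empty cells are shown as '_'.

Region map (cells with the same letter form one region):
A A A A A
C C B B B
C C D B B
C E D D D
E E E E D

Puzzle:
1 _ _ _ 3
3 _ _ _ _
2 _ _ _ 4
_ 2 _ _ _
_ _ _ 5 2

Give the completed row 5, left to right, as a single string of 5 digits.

R5C1 = 4: row 5 has {2,5}; col 1 has {1,2,3}; region has {2,5} → only 4 remains.
R4C1 = 5 (sole candidate).
R4C5 = 1 (sole candidate).
R2C5 = 5 (sole candidate).
R3C2 = 1 (sole candidate).
R3C4 = 3 (sole candidate).
R4C4 = 4 (sole candidate).
R5C2 = 3: row 5 has {2,4,5}; col 2 has {1,2}; region has {2,4,5} → only 3 remains.
R5C3 = 1: row 5 has {2,3,4,5}; col 3 has {}; region has {2,3,4,5} → only 1 remains.

43152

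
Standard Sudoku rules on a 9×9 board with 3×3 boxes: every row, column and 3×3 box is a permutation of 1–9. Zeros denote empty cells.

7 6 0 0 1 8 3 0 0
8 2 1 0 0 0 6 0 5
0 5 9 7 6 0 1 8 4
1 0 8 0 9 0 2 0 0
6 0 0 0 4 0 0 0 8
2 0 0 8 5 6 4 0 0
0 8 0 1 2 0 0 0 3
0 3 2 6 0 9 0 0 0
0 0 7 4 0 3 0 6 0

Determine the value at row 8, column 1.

5

row 1, column 3 = 4: row 1 has {1,3,6,7,8}; col 3 has {1,2,7,8,9}; box has {1,2,5,6,7,8,9} → only 4 remains.
row 2, column 5 = 3: row 2 has {1,2,5,6,8}; col 5 has {1,2,4,5,6,9}; box has {1,6,7,8} → only 3 remains.
row 2, column 6 = 4: row 2 has {1,2,3,5,6,8}; col 6 has {3,6,8,9}; box has {1,3,6,7,8} → only 4 remains.
row 3, column 1 = 3: row 3 has {1,4,5,6,7,8,9}; col 1 has {1,2,6,7,8}; box has {1,2,4,5,6,7,8,9} → only 3 remains.
row 3, column 6 = 2: row 3 has {1,3,4,5,6,7,8,9}; col 6 has {3,4,6,8,9}; box has {1,3,4,6,7,8} → only 2 remains.
row 4, column 4 = 3: row 4 has {1,2,8,9}; col 4 has {1,4,6,7,8}; box has {4,5,6,8,9} → only 3 remains.
row 4, column 6 = 7: row 4 has {1,2,3,8,9}; col 6 has {2,3,4,6,8,9}; box has {3,4,5,6,8,9} → only 7 remains.
row 4, column 8 = 5: row 4 has {1,2,3,7,8,9}; col 8 has {6,8}; box has {2,4,8} → only 5 remains.
row 4, column 9 = 6: row 4 has {1,2,3,5,7,8,9}; col 9 has {3,4,5,8}; box has {2,4,5,8} → only 6 remains.
row 5, column 4 = 2: row 5 has {4,6,8}; col 4 has {1,3,4,6,7,8}; box has {3,4,5,6,7,8,9} → only 2 remains.
row 5, column 6 = 1: row 5 has {2,4,6,8}; col 6 has {2,3,4,6,7,8,9}; box has {2,3,4,5,6,7,8,9} → only 1 remains.
row 6, column 3 = 3: row 6 has {2,4,5,6,8}; col 3 has {1,2,4,7,8,9}; box has {1,2,6,8} → only 3 remains.
row 7, column 6 = 5: row 7 has {1,2,3,8}; col 6 has {1,2,3,4,6,7,8,9}; box has {1,2,3,4,6,9} → only 5 remains.
row 9, column 5 = 8: row 9 has {3,4,6,7}; col 5 has {1,2,3,4,5,6,9}; box has {1,2,3,4,5,6,9} → only 8 remains.
row 2, column 4 = 9: row 2 has {1,2,3,4,5,6,8}; col 4 has {1,2,3,4,6,7,8}; box has {1,2,3,4,6,7,8} → only 9 remains.
row 2, column 8 = 7: row 2 has {1,2,3,4,5,6,8,9}; col 8 has {5,6,8}; box has {1,3,4,5,6,8} → only 7 remains.
row 4, column 2 = 4: row 4 has {1,2,3,5,6,7,8,9}; col 2 has {2,3,5,6,8}; box has {1,2,3,6,8} → only 4 remains.
row 5, column 3 = 5: row 5 has {1,2,4,6,8}; col 3 has {1,2,3,4,7,8,9}; box has {1,2,3,4,6,8} → only 5 remains.
row 7, column 3 = 6: row 7 has {1,2,3,5,8}; col 3 has {1,2,3,4,5,7,8,9}; box has {2,3,7,8} → only 6 remains.
row 8, column 5 = 7: row 8 has {2,3,6,9}; col 5 has {1,2,3,4,5,6,8,9}; box has {1,2,3,4,5,6,8,9} → only 7 remains.
row 8, column 9 = 1: row 8 has {2,3,6,7,9}; col 9 has {3,4,5,6,8}; box has {3,6} → only 1 remains.
row 1, column 4 = 5: row 1 has {1,3,4,6,7,8}; col 4 has {1,2,3,4,6,7,8,9}; box has {1,2,3,4,6,7,8,9} → only 5 remains.
row 8, column 8 = 4: row 8 has {1,2,3,6,7,9}; col 8 has {5,6,7,8}; box has {1,3,6} → only 4 remains.
row 7, column 8 = 9: row 7 has {1,2,3,5,6,8}; col 8 has {4,5,6,7,8}; box has {1,3,4,6} → only 9 remains.
row 8, column 1 = 5: row 8 has {1,2,3,4,6,7,9}; col 1 has {1,2,3,6,7,8}; box has {2,3,6,7,8} → only 5 remains.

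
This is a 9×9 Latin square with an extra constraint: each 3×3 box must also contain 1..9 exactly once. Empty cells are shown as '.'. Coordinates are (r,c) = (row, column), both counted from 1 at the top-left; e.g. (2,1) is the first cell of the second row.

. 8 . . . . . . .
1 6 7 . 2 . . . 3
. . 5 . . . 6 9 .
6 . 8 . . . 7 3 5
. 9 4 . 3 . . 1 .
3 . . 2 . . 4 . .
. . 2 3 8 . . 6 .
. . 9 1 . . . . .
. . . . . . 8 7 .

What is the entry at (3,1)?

(1,3) = 3 (sole candidate).
(2,7) = 5 (sole candidate).
(5,7) = 2 (sole candidate).
(6,3) = 1 (sole candidate).
(6,8) = 8 (sole candidate).
(8,7) = 3 (sole candidate).
(9,3) = 6 (sole candidate).
(1,7) = 1 (sole candidate).
(2,8) = 4 (sole candidate).
(4,2) = 2 (sole candidate).
(5,9) = 6 (sole candidate).
(6,9) = 9 (sole candidate).
(7,7) = 9 (sole candidate).
(1,8) = 2 (sole candidate).
(1,9) = 7 (sole candidate).
(3,2) = 4 (sole candidate).
(3,9) = 8 (sole candidate).
(8,8) = 5 (sole candidate).
(1,1) = 9 (sole candidate).
(3,1) = 2: row 3 has {4,5,6,8,9}; col 1 has {1,3,6,9}; box has {1,3,4,5,6,7,8,9} → only 2 remains.

2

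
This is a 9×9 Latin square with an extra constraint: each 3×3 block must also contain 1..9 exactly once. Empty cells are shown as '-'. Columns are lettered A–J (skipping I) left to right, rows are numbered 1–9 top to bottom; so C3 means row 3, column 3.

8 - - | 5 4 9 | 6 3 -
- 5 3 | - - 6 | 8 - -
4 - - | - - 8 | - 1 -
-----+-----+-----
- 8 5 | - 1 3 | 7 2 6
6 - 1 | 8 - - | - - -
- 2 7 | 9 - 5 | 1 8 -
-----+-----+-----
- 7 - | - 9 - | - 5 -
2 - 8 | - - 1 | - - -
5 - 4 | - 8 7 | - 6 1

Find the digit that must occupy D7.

3

B1 = 1 (sole candidate).
C1 = 2 (sole candidate).
J1 = 7 (sole candidate).
A4 = 9 (sole candidate).
D4 = 4 (sole candidate).
F5 = 2 (sole candidate).
A6 = 3 (sole candidate).
E6 = 6 (sole candidate).
J6 = 4 (sole candidate).
A7 = 1 (sole candidate).
C7 = 6 (sole candidate).
F7 = 4 (sole candidate).
A2 = 7 (sole candidate).
E2 = 2 (sole candidate).
J2 = 9 (sole candidate).
C3 = 9 (sole candidate).
B5 = 4 (sole candidate).
E5 = 7 (sole candidate).
H5 = 9 (sole candidate).
J8 = 3 (sole candidate).
D2 = 1 (sole candidate).
H2 = 4 (sole candidate).
B3 = 6 (sole candidate).
E3 = 3 (sole candidate).
J5 = 5 (sole candidate).
G7 = 2 (sole candidate).
J7 = 8 (sole candidate).
B8 = 9 (sole candidate).
D8 = 6 (sole candidate).
E8 = 5 (sole candidate).
G8 = 4 (sole candidate).
H8 = 7 (sole candidate).
B9 = 3 (sole candidate).
D9 = 2 (sole candidate).
G9 = 9 (sole candidate).
D3 = 7 (sole candidate).
G3 = 5 (sole candidate).
J3 = 2 (sole candidate).
G5 = 3 (sole candidate).
D7 = 3: row 7 has {1,2,4,5,6,7,8,9}; col 4 has {1,2,4,5,6,7,8,9}; box has {1,2,4,5,6,7,8,9} → only 3 remains.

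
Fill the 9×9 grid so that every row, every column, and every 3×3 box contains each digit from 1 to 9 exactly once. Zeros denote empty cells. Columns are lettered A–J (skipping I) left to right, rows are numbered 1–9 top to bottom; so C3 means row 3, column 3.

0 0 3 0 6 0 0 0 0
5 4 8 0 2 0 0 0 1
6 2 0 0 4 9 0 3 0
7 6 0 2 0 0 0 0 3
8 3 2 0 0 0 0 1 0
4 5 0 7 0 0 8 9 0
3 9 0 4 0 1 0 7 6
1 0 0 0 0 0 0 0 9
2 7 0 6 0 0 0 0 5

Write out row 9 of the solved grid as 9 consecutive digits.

A1 = 9: row 1 has {3,6}; col 1 has {1,2,3,4,5,6,7,8}; box has {2,3,4,5,6,8} → only 9 remains.
B1 = 1: row 1 has {3,6,9}; col 2 has {2,3,4,5,6,7,9}; box has {2,3,4,5,6,8,9} → only 1 remains.
D2 = 3: row 2 has {1,2,4,5,8}; col 4 has {2,4,6,7}; box has {2,4,6,9} → only 3 remains.
F2 = 7: row 2 has {1,2,3,4,5,8}; col 6 has {1,9}; box has {2,3,4,6,9} → only 7 remains.
H2 = 6: row 2 has {1,2,3,4,5,7,8}; col 8 has {1,3,7,9}; box has {1,3} → only 6 remains.
C3 = 7: row 3 has {2,3,4,6,9}; col 3 has {2,3,8}; box has {1,2,3,4,5,6,8,9} → only 7 remains.
G3 = 5: row 3 has {2,3,4,6,7,9}; col 7 has {8}; box has {1,3,6} → only 5 remains.
J3 = 8: row 3 has {2,3,4,5,6,7,9}; col 9 has {1,3,5,6,9}; box has {1,3,5,6} → only 8 remains.
G4 = 4: row 4 has {2,3,6,7}; col 7 has {5,8}; box has {1,3,8,9} → only 4 remains.
H4 = 5: row 4 has {2,3,4,6,7}; col 8 has {1,3,6,7,9}; box has {1,3,4,8,9} → only 5 remains.
J5 = 7: row 5 has {1,2,3,8}; col 9 has {1,3,5,6,8,9}; box has {1,3,4,5,8,9} → only 7 remains.
C6 = 1: row 6 has {4,5,7,8,9}; col 3 has {2,3,7,8}; box has {2,3,4,5,6,7,8} → only 1 remains.
E6 = 3: row 6 has {1,4,5,7,8,9}; col 5 has {2,4,6}; box has {2,7} → only 3 remains.
F6 = 6: row 6 has {1,3,4,5,7,8,9}; col 6 has {1,7,9}; box has {2,3,7} → only 6 remains.
J6 = 2: row 6 has {1,3,4,5,6,7,8,9}; col 9 has {1,3,5,6,7,8,9}; box has {1,3,4,5,7,8,9} → only 2 remains.
C7 = 5: row 7 has {1,3,4,6,7,9}; col 3 has {1,2,3,7,8}; box has {1,2,3,7,9} → only 5 remains.
E7 = 8: row 7 has {1,3,4,5,6,7,9}; col 5 has {2,3,4,6}; box has {1,4,6} → only 8 remains.
G7 = 2: row 7 has {1,3,4,5,6,7,8,9}; col 7 has {4,5,8}; box has {5,6,7,9} → only 2 remains.
B8 = 8: row 8 has {1,9}; col 2 has {1,2,3,4,5,6,7,9}; box has {1,2,3,5,7,9} → only 8 remains.
D8 = 5: row 8 has {1,8,9}; col 4 has {2,3,4,6,7}; box has {1,4,6,8} → only 5 remains.
E8 = 7: row 8 has {1,5,8,9}; col 5 has {2,3,4,6,8}; box has {1,4,5,6,8} → only 7 remains.
G8 = 3: row 8 has {1,5,7,8,9}; col 7 has {2,4,5,8}; box has {2,5,6,7,9} → only 3 remains.
H8 = 4: row 8 has {1,3,5,7,8,9}; col 8 has {1,3,5,6,7,9}; box has {2,3,5,6,7,9} → only 4 remains.
C9 = 4: row 9 has {2,5,6,7}; col 3 has {1,2,3,5,7,8}; box has {1,2,3,5,7,8,9} → only 4 remains.
E9 = 9: row 9 has {2,4,5,6,7}; col 5 has {2,3,4,6,7,8}; box has {1,4,5,6,7,8} → only 9 remains.
F9 = 3: row 9 has {2,4,5,6,7,9}; col 6 has {1,6,7,9}; box has {1,4,5,6,7,8,9} → only 3 remains.
G9 = 1: row 9 has {2,3,4,5,6,7,9}; col 7 has {2,3,4,5,8}; box has {2,3,4,5,6,7,9} → only 1 remains.
H9 = 8: row 9 has {1,2,3,4,5,6,7,9}; col 8 has {1,3,4,5,6,7,9}; box has {1,2,3,4,5,6,7,9} → only 8 remains.

274693185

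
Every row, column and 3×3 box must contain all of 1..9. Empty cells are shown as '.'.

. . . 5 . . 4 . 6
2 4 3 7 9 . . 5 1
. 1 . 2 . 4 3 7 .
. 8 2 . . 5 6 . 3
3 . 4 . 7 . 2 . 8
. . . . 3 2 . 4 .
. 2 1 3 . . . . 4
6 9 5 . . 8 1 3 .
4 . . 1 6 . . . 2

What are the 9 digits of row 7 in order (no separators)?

row 1, column 2 = 7: row 1 has {4,5,6}; col 2 has {1,2,4,8,9}; box has {1,2,3,4} → only 7 remains.
row 2, column 6 = 6: row 2 has {1,2,3,4,5,7,9}; col 6 has {2,4,5,8}; box has {2,4,5,7,9} → only 6 remains.
row 2, column 7 = 8: row 2 has {1,2,3,4,5,6,7,9}; col 7 has {1,2,3,4,6}; box has {1,3,4,5,6,7} → only 8 remains.
row 3, column 5 = 8: row 3 has {1,2,3,4,7}; col 5 has {3,6,7,9}; box has {2,4,5,6,7,9} → only 8 remains.
row 3, column 9 = 9: row 3 has {1,2,3,4,7,8}; col 9 has {1,2,3,4,6,8}; box has {1,3,4,5,6,7,8} → only 9 remains.
row 7, column 5 = 5: row 7 has {1,2,3,4}; col 5 has {3,6,7,8,9}; box has {1,3,6,8} → only 5 remains.
row 8, column 4 = 4: row 8 has {1,3,5,6,8,9}; col 4 has {1,2,3,5,7}; box has {1,3,5,6,8} → only 4 remains.
row 8, column 5 = 2: row 8 has {1,3,4,5,6,8,9}; col 5 has {3,5,6,7,8,9}; box has {1,3,4,5,6,8} → only 2 remains.
row 8, column 9 = 7: row 8 has {1,2,3,4,5,6,8,9}; col 9 has {1,2,3,4,6,8,9}; box has {1,2,3,4} → only 7 remains.
row 9, column 2 = 3: row 9 has {1,2,4,6}; col 2 has {1,2,4,7,8,9}; box has {1,2,4,5,6,9} → only 3 remains.
row 1, column 5 = 1: row 1 has {4,5,6,7}; col 5 has {2,3,5,6,7,8,9}; box has {2,4,5,6,7,8,9} → only 1 remains.
row 1, column 6 = 3: row 1 has {1,4,5,6,7}; col 6 has {2,4,5,6,8}; box has {1,2,4,5,6,7,8,9} → only 3 remains.
row 1, column 8 = 2: row 1 has {1,3,4,5,6,7}; col 8 has {3,4,5,7}; box has {1,3,4,5,6,7,8,9} → only 2 remains.
row 3, column 1 = 5: row 3 has {1,2,3,4,7,8,9}; col 1 has {2,3,4,6}; box has {1,2,3,4,7} → only 5 remains.
row 3, column 3 = 6: row 3 has {1,2,3,4,5,7,8,9}; col 3 has {1,2,3,4,5}; box has {1,2,3,4,5,7} → only 6 remains.
row 4, column 4 = 9: row 4 has {2,3,5,6,8}; col 4 has {1,2,3,4,5,7}; box has {2,3,5,7} → only 9 remains.
row 4, column 5 = 4: row 4 has {2,3,5,6,8,9}; col 5 has {1,2,3,5,6,7,8,9}; box has {2,3,5,7,9} → only 4 remains.
row 4, column 8 = 1: row 4 has {2,3,4,5,6,8,9}; col 8 has {2,3,4,5,7}; box has {2,3,4,6,8} → only 1 remains.
row 5, column 4 = 6: row 5 has {2,3,4,7,8}; col 4 has {1,2,3,4,5,7,9}; box has {2,3,4,5,7,9} → only 6 remains.
row 5, column 6 = 1: row 5 has {2,3,4,6,7,8}; col 6 has {2,3,4,5,6,8}; box has {2,3,4,5,6,7,9} → only 1 remains.
row 5, column 8 = 9: row 5 has {1,2,3,4,6,7,8}; col 8 has {1,2,3,4,5,7}; box has {1,2,3,4,6,8} → only 9 remains.
row 6, column 4 = 8: row 6 has {2,3,4}; col 4 has {1,2,3,4,5,6,7,9}; box has {1,2,3,4,5,6,7,9} → only 8 remains.
row 6, column 9 = 5: row 6 has {2,3,4,8}; col 9 has {1,2,3,4,6,7,8,9}; box has {1,2,3,4,6,8,9} → only 5 remains.
row 7, column 7 = 9: row 7 has {1,2,3,4,5}; col 7 has {1,2,3,4,6,8}; box has {1,2,3,4,7} → only 9 remains.
row 9, column 7 = 5: row 9 has {1,2,3,4,6}; col 7 has {1,2,3,4,6,8,9}; box has {1,2,3,4,7,9} → only 5 remains.
row 9, column 8 = 8: row 9 has {1,2,3,4,5,6}; col 8 has {1,2,3,4,5,7,9}; box has {1,2,3,4,5,7,9} → only 8 remains.
row 4, column 1 = 7: row 4 has {1,2,3,4,5,6,8,9}; col 1 has {2,3,4,5,6}; box has {2,3,4,8} → only 7 remains.
row 5, column 2 = 5: row 5 has {1,2,3,4,6,7,8,9}; col 2 has {1,2,3,4,7,8,9}; box has {2,3,4,7,8} → only 5 remains.
row 6, column 2 = 6: row 6 has {2,3,4,5,8}; col 2 has {1,2,3,4,5,7,8,9}; box has {2,3,4,5,7,8} → only 6 remains.
row 6, column 3 = 9: row 6 has {2,3,4,5,6,8}; col 3 has {1,2,3,4,5,6}; box has {2,3,4,5,6,7,8} → only 9 remains.
row 6, column 7 = 7: row 6 has {2,3,4,5,6,8,9}; col 7 has {1,2,3,4,5,6,8,9}; box has {1,2,3,4,5,6,8,9} → only 7 remains.
row 7, column 1 = 8: row 7 has {1,2,3,4,5,9}; col 1 has {2,3,4,5,6,7}; box has {1,2,3,4,5,6,9} → only 8 remains.
row 7, column 6 = 7: row 7 has {1,2,3,4,5,8,9}; col 6 has {1,2,3,4,5,6,8}; box has {1,2,3,4,5,6,8} → only 7 remains.
row 7, column 8 = 6: row 7 has {1,2,3,4,5,7,8,9}; col 8 has {1,2,3,4,5,7,8,9}; box has {1,2,3,4,5,7,8,9} → only 6 remains.

821357964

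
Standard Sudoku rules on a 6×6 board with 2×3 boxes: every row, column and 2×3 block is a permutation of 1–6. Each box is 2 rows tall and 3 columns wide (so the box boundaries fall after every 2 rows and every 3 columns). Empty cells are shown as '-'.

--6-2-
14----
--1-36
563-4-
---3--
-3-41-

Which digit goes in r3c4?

5

r1c1 = 3 (sole candidate).
r1c2 = 5 (sole candidate).
r1c4 = 1 (sole candidate).
r1c6 = 4 (sole candidate).
r2c3 = 2 (sole candidate).
r3c2 = 2 (sole candidate).
r3c4 = 5: row 3 has {1,2,3,6}; col 4 has {1,3,4}; box has {3,4,6} → only 5 remains.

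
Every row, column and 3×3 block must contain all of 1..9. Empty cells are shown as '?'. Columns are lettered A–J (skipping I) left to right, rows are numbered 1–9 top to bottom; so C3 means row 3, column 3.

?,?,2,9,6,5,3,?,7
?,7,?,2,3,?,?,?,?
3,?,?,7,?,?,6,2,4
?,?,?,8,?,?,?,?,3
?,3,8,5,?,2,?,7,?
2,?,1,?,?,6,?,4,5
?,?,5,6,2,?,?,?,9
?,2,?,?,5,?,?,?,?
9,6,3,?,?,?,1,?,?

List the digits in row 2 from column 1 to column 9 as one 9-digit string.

176234598

C3 = 9: row 3 has {2,3,4,6,7}; col 3 has {1,2,3,5,8}; box has {2,3,7} → only 9 remains.
G5 = 9: row 5 has {2,3,5,7,8}; col 7 has {1,3,6}; box has {3,4,5,7} → only 9 remains.
B6 = 9: row 6 has {1,2,4,5,6}; col 2 has {2,3,6,7}; box has {1,2,3,8} → only 9 remains.
D6 = 3: row 6 has {1,2,4,5,6,9}; col 4 has {2,5,6,7,8,9}; box has {2,5,6,8} → only 3 remains.
E6 = 7: row 6 has {1,2,3,4,5,6,9}; col 5 has {2,3,5,6}; box has {2,3,5,6,8} → only 7 remains.
G6 = 8: row 6 has {1,2,3,4,5,6,7,9}; col 7 has {1,3,6,9}; box has {3,4,5,7,9} → only 8 remains.
D9 = 4: row 9 has {1,3,6,9}; col 4 has {2,3,5,6,7,8,9}; box has {2,5,6} → only 4 remains.
E9 = 8: row 9 has {1,3,4,6,9}; col 5 has {2,3,5,6,7}; box has {2,4,5,6} → only 8 remains.
F9 = 7: row 9 has {1,3,4,6,8,9}; col 6 has {2,5,6}; box has {2,4,5,6,8} → only 7 remains.
H9 = 5: row 9 has {1,3,4,6,7,8,9}; col 8 has {2,4,7}; box has {1,9} → only 5 remains.
J9 = 2: row 9 has {1,3,4,5,6,7,8,9}; col 9 has {3,4,5,7,9}; box has {1,5,9} → only 2 remains.
G2 = 5: row 2 has {2,3,7}; col 7 has {1,3,6,8,9}; box has {2,3,4,6,7} → only 5 remains.
E3 = 1: row 3 has {2,3,4,6,7,9}; col 5 has {2,3,5,6,7,8}; box has {2,3,5,6,7,9} → only 1 remains.
F3 = 8: row 3 has {1,2,3,4,6,7,9}; col 6 has {2,5,6,7}; box has {1,2,3,5,6,7,9} → only 8 remains.
G4 = 2: row 4 has {3,8}; col 7 has {1,3,5,6,8,9}; box has {3,4,5,7,8,9} → only 2 remains.
E5 = 4: row 5 has {2,3,5,7,8,9}; col 5 has {1,2,3,5,6,7,8}; box has {2,3,5,6,7,8} → only 4 remains.
D8 = 1: row 8 has {2,5}; col 4 has {2,3,4,5,6,7,8,9}; box has {2,4,5,6,7,8} → only 1 remains.
F2 = 4: row 2 has {2,3,5,7}; col 6 has {2,5,6,7,8}; box has {1,2,3,5,6,7,8,9} → only 4 remains.
B3 = 5: row 3 has {1,2,3,4,6,7,8,9}; col 2 has {2,3,6,7,9}; box has {2,3,7,9} → only 5 remains.
B4 = 4: row 4 has {2,3,8}; col 2 has {2,3,5,6,7,9}; box has {1,2,3,8,9} → only 4 remains.
E4 = 9: row 4 has {2,3,4,8}; col 5 has {1,2,3,4,5,6,7,8}; box has {2,3,4,5,6,7,8} → only 9 remains.
F4 = 1: row 4 has {2,3,4,8,9}; col 6 has {2,4,5,6,7,8}; box has {2,3,4,5,6,7,8,9} → only 1 remains.
H4 = 6: row 4 has {1,2,3,4,8,9}; col 8 has {2,4,5,7}; box has {2,3,4,5,7,8,9} → only 6 remains.
A5 = 6: row 5 has {2,3,4,5,7,8,9}; col 1 has {2,3,9}; box has {1,2,3,4,8,9} → only 6 remains.
J5 = 1: row 5 has {2,3,4,5,6,7,8,9}; col 9 has {2,3,4,5,7,9}; box has {2,3,4,5,6,7,8,9} → only 1 remains.
F7 = 3: row 7 has {2,5,6,9}; col 6 has {1,2,4,5,6,7,8}; box has {1,2,4,5,6,7,8} → only 3 remains.
H7 = 8: row 7 has {2,3,5,6,9}; col 8 has {2,4,5,6,7}; box has {1,2,5,9} → only 8 remains.
F8 = 9: row 8 has {1,2,5}; col 6 has {1,2,3,4,5,6,7,8}; box has {1,2,3,4,5,6,7,8} → only 9 remains.
H8 = 3: row 8 has {1,2,5,9}; col 8 has {2,4,5,6,7,8}; box has {1,2,5,8,9} → only 3 remains.
J8 = 6: row 8 has {1,2,3,5,9}; col 9 has {1,2,3,4,5,7,9}; box has {1,2,3,5,8,9} → only 6 remains.
H1 = 1: row 1 has {2,3,5,6,7,9}; col 8 has {2,3,4,5,6,7,8}; box has {2,3,4,5,6,7} → only 1 remains.
C2 = 6: row 2 has {2,3,4,5,7}; col 3 has {1,2,3,5,8,9}; box has {2,3,5,7,9} → only 6 remains.
H2 = 9: row 2 has {2,3,4,5,6,7}; col 8 has {1,2,3,4,5,6,7,8}; box has {1,2,3,4,5,6,7} → only 9 remains.
J2 = 8: row 2 has {2,3,4,5,6,7,9}; col 9 has {1,2,3,4,5,6,7,9}; box has {1,2,3,4,5,6,7,9} → only 8 remains.
C4 = 7: row 4 has {1,2,3,4,6,8,9}; col 3 has {1,2,3,5,6,8,9}; box has {1,2,3,4,6,8,9} → only 7 remains.
B7 = 1: row 7 has {2,3,5,6,8,9}; col 2 has {2,3,4,5,6,7,9}; box has {2,3,5,6,9} → only 1 remains.
C8 = 4: row 8 has {1,2,3,5,6,9}; col 3 has {1,2,3,5,6,7,8,9}; box has {1,2,3,5,6,9} → only 4 remains.
G8 = 7: row 8 has {1,2,3,4,5,6,9}; col 7 has {1,2,3,5,6,8,9}; box has {1,2,3,5,6,8,9} → only 7 remains.
B1 = 8: row 1 has {1,2,3,5,6,7,9}; col 2 has {1,2,3,4,5,6,7,9}; box has {2,3,5,6,7,9} → only 8 remains.
A2 = 1: row 2 has {2,3,4,5,6,7,8,9}; col 1 has {2,3,6,9}; box has {2,3,5,6,7,8,9} → only 1 remains.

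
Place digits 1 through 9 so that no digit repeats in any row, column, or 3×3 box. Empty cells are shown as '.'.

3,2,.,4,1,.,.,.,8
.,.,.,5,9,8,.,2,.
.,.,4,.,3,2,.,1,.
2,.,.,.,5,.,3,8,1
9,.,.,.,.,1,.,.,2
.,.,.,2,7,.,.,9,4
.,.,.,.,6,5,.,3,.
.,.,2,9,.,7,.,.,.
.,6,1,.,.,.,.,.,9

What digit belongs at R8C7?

1

R1C6 = 6 (sole candidate).
R3C4 = 7 (sole candidate).
R4C4 = 6 (sole candidate).
R6C6 = 3 (sole candidate).
R7C9 = 7 (sole candidate).
R9C6 = 4 (sole candidate).
R9C8 = 5 (sole candidate).
R1C8 = 7 (sole candidate).
R4C3 = 7 (sole candidate).
R4C6 = 9 (sole candidate).
R5C4 = 8 (sole candidate).
R5C5 = 4 (sole candidate).
R5C8 = 6 (sole candidate).
R6C7 = 5 (sole candidate).
R7C4 = 1 (sole candidate).
R8C5 = 8 (sole candidate).
R8C8 = 4 (sole candidate).
R8C9 = 6 (sole candidate).
R9C4 = 3 (sole candidate).
R9C5 = 2 (sole candidate).
R9C7 = 8 (sole candidate).
R1C7 = 9 (sole candidate).
R2C3 = 6 (sole candidate).
R2C7 = 4 (sole candidate).
R2C9 = 3 (sole candidate).
R3C7 = 6 (sole candidate).
R3C9 = 5 (sole candidate).
R4C2 = 4 (sole candidate).
R5C7 = 7 (sole candidate).
R6C3 = 8 (sole candidate).
R7C3 = 9 (sole candidate).
R7C7 = 2 (sole candidate).
R8C1 = 5 (sole candidate).
R8C2 = 3 (sole candidate).
R8C7 = 1: row 8 has {2,3,4,5,6,7,8,9}; col 7 has {2,3,4,5,6,7,8,9}; box has {2,3,4,5,6,7,8,9} → only 1 remains.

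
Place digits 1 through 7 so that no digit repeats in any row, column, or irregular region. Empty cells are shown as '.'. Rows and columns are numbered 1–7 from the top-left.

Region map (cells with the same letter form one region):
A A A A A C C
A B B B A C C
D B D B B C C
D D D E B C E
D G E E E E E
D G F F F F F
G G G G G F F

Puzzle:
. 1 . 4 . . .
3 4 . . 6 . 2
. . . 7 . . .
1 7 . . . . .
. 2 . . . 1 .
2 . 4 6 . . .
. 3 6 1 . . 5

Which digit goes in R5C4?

R2C4 = 5: row 2 has {2,3,4,6}; col 4 has {1,4,6,7}; region has {4,7} → only 5 remains.
R2C6 = 7: row 2 has {2,3,4,5,6}; col 6 has {1}; region has {2} → only 7 remains.
R3C2 = 6: row 3 has {7}; col 2 has {1,2,3,4,7}; region has {4,5,7} → only 6 remains.
R5C4 = 3: row 5 has {1,2}; col 4 has {1,4,5,6,7}; region has {1} → only 3 remains.

3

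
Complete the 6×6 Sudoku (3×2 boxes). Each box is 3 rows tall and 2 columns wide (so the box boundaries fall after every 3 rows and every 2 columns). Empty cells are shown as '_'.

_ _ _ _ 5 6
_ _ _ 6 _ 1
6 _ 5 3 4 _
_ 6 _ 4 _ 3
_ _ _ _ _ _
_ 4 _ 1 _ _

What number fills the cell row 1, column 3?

1

row 1, column 4 = 2: row 1 has {5,6}; col 4 has {1,3,4,6}; box has {3,5,6} → only 2 remains.
row 2, column 3 = 4: row 2 has {1,6}; col 3 has {5}; box has {2,3,5,6} → only 4 remains.
row 3, column 6 = 2: row 3 has {3,4,5,6}; col 6 has {1,3,6}; box has {1,4,5,6} → only 2 remains.
row 4, column 3 = 2: row 4 has {3,4,6}; col 3 has {4,5}; box has {1,4} → only 2 remains.
row 4, column 5 = 1: row 4 has {2,3,4,6}; col 5 has {4,5}; box has {3} → only 1 remains.
row 5, column 4 = 5: row 5 has {}; col 4 has {1,2,3,4,6}; box has {1,2,4} → only 5 remains.
row 5, column 6 = 4: row 5 has {5}; col 6 has {1,2,3,6}; box has {1,3} → only 4 remains.
row 6, column 6 = 5: row 6 has {1,4}; col 6 has {1,2,3,4,6}; box has {1,3,4} → only 5 remains.
row 1, column 3 = 1: row 1 has {2,5,6}; col 3 has {2,4,5}; box has {2,3,4,5,6} → only 1 remains.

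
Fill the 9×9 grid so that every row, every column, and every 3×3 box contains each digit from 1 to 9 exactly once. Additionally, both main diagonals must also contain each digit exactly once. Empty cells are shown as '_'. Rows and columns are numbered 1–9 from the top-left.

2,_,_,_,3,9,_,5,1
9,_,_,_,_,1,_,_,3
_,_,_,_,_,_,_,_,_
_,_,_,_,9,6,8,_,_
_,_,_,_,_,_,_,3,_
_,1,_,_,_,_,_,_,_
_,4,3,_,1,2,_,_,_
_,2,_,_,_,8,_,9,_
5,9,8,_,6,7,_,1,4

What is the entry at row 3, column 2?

3

row 9, column 4 = 3 (sole candidate).
row 9, column 7 = 2 (sole candidate).
row 4, column 4 = 1 (hidden single in row 4).
row 3, column 1 = 1 (hidden single in row 3).
row 3, column 2 = 3: in row 3, 3 can only go here (every other open cell in that row sees a 3).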